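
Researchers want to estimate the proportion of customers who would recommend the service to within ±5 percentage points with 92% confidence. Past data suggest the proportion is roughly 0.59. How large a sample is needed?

297

For a proportion with margin E = 0.05 at 92% confidence, z = 1.751.
n = p̂(1−p̂)(z/E)² = 0.59 × 0.41 × (1.751/0.05)² = 296.67
Round up: n = 297.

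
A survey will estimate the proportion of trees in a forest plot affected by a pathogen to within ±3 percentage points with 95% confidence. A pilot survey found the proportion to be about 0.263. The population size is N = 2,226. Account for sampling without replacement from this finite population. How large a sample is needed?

For a proportion with margin E = 0.03 at 95% confidence, z = 1.960.
n = p̂(1−p̂)(z/E)² = 0.263 × 0.737 × (1.960/0.03)² = 827.36 — call this n₀.
Finite-population correction with N = 2,226: n = n₀ / (1 + (n₀−1)/N) = 827.36 / 1.371 = 603.47
Round up: n = 604.

604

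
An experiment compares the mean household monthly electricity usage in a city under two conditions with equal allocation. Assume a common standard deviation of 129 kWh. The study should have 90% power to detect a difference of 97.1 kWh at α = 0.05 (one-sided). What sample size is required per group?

For two equal groups, n per group = 2·((z_α + z_β)·σ/δ)².
z_α = 1.645; z_β = 1.282 (power 90%).
n = 2 × (2.927 × 129 / 97.1)² = 2 × 15.12 = 30.24
Round up: n = 31 per group.

31 per group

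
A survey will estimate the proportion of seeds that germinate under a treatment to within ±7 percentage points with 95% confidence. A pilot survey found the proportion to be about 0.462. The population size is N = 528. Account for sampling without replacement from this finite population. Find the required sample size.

For a proportion with margin E = 0.07 at 95% confidence, z = 1.960.
n = p̂(1−p̂)(z/E)² = 0.462 × 0.538 × (1.960/0.07)² = 194.87 — call this n₀.
Finite-population correction with N = 528: n = n₀ / (1 + (n₀−1)/N) = 194.87 / 1.367 = 142.55
Round up: n = 143.

143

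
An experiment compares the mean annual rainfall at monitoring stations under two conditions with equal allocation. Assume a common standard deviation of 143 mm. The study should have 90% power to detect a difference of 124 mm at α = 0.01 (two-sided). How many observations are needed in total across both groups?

80 total

For two equal groups, n per group = 2·((z_{α/2} + z_β)·σ/δ)².
z_{α/2} = 2.576; z_β = 1.282 (power 90%).
n = 2 × (3.858 × 143 / 124)² = 2 × 19.79 = 39.58
Round up: n = 40 per group.
Total across both groups: 2 × 40 = 80.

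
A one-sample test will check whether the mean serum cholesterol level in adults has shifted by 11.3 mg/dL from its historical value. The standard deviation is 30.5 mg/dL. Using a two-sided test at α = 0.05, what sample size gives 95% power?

n = 95

For a one-sample z-test, n = ((z_{α/2} + z_β)·σ/δ)².
z_{α/2} = 1.960 (two-sided α = 0.05); z_β = 1.645 (power 95% → β = 0.05).
n = (3.605 × 30.5 / 11.3)² = 94.68
Round up: n = 95.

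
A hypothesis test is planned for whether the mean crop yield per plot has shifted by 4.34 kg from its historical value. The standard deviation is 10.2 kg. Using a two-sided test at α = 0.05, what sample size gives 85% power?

For a one-sample z-test, n = ((z_{α/2} + z_β)·σ/δ)².
z_{α/2} = 1.960 (two-sided α = 0.05); z_β = 1.036 (power 85% → β = 0.15).
n = (2.996 × 10.2 / 4.34)² = 49.58
Round up: n = 50.

n = 50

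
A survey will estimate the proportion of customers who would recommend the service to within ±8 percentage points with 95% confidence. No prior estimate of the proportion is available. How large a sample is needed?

For a proportion with margin E = 0.08 at 95% confidence, z = 1.960.
With no prior estimate, use p = 0.5, which maximizes p(1−p) at 0.25.
n = 0.25 × (z/E)² = 0.25 × (1.960/0.08)² = 150.06
Round up: n = 151.

151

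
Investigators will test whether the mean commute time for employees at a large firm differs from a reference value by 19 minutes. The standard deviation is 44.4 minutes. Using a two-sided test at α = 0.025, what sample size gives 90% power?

68

For a one-sample z-test, n = ((z_{α/2} + z_β)·σ/δ)².
z_{α/2} = 2.241 (two-sided α = 0.025); z_β = 1.282 (power 90% → β = 0.1).
n = (3.523 × 44.4 / 19)² = 67.78
Round up: n = 68.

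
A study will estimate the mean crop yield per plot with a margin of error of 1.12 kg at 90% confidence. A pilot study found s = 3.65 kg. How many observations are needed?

29

For a mean, the margin of error is E = z·σ/√n, so n = (zσ/E)².
At 90% confidence, z = 1.645.
n = (1.645 × 3.65 / 1.12)² = 28.74
Round up: n = 29.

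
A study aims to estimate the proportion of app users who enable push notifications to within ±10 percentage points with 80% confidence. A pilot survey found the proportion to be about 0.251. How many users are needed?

For a proportion with margin E = 0.1 at 80% confidence, z = 1.282.
n = p̂(1−p̂)(z/E)² = 0.251 × 0.749 × (1.282/0.1)² = 30.90
Round up: n = 31.

31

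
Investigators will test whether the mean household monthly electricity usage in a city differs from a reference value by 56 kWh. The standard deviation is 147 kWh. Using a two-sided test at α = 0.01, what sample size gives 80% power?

For a one-sample z-test, n = ((z_{α/2} + z_β)·σ/δ)².
z_{α/2} = 2.576 (two-sided α = 0.01); z_β = 0.842 (power 80% → β = 0.2).
n = (3.418 × 147 / 56)² = 80.50
Round up: n = 81.

81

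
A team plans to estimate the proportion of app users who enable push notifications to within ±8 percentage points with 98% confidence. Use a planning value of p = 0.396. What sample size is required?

n = 203

For a proportion with margin E = 0.08 at 98% confidence, z = 2.326.
n = p̂(1−p̂)(z/E)² = 0.396 × 0.604 × (2.326/0.08)² = 202.20
Round up: n = 203.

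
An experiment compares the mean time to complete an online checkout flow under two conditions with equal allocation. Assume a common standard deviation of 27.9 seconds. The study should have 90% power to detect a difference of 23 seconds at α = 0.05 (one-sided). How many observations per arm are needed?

For two equal groups, n per group = 2·((z_α + z_β)·σ/δ)².
z_α = 1.645; z_β = 1.282 (power 90%).
n = 2 × (2.927 × 27.9 / 23)² = 2 × 12.61 = 25.22
Round up: n = 26 per group.

26 per group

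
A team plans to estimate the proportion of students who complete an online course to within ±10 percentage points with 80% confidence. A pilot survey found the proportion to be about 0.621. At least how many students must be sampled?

For a proportion with margin E = 0.1 at 80% confidence, z = 1.282.
n = p̂(1−p̂)(z/E)² = 0.621 × 0.379 × (1.282/0.1)² = 38.68
Round up: n = 39.

n = 39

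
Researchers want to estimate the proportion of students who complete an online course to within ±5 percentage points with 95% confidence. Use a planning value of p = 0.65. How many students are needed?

For a proportion with margin E = 0.05 at 95% confidence, z = 1.960.
n = p̂(1−p̂)(z/E)² = 0.65 × 0.35 × (1.960/0.05)² = 349.59
Round up: n = 350.

350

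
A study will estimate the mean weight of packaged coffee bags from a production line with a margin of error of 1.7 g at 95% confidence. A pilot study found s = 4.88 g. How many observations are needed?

n = 32

For a mean, the margin of error is E = z·σ/√n, so n = (zσ/E)².
At 95% confidence, z = 1.960.
n = (1.960 × 4.88 / 1.7)² = 31.66
Round up: n = 32.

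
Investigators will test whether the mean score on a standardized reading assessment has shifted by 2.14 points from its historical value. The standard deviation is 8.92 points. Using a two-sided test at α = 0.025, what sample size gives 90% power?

216

For a one-sample z-test, n = ((z_{α/2} + z_β)·σ/δ)².
z_{α/2} = 2.241 (two-sided α = 0.025); z_β = 1.282 (power 90% → β = 0.1).
n = (3.523 × 8.92 / 2.14)² = 215.64
Round up: n = 216.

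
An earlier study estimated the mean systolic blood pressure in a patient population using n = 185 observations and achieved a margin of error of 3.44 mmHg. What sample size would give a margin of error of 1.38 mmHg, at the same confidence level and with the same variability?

Margin of error scales as 1/√n, so n₂ = n₁·(E₁/E₂)².
n₂ = 185 × (3.44/1.38)² = 185 × 6.214 = 1149.59
Round up: n₂ = 1150.

n = 1150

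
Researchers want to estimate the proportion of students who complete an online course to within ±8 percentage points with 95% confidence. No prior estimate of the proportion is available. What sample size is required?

For a proportion with margin E = 0.08 at 95% confidence, z = 1.960.
With no prior estimate, use p = 0.5, which maximizes p(1−p) at 0.25.
n = 0.25 × (z/E)² = 0.25 × (1.960/0.08)² = 150.06
Round up: n = 151.

n = 151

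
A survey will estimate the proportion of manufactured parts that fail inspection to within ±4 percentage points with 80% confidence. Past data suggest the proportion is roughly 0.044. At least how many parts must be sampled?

44

For a proportion with margin E = 0.04 at 80% confidence, z = 1.282.
n = p̂(1−p̂)(z/E)² = 0.044 × 0.956 × (1.282/0.04)² = 43.21
Round up: n = 44.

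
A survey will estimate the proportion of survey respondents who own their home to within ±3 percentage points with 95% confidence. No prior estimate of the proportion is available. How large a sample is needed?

1068

For a proportion with margin E = 0.03 at 95% confidence, z = 1.960.
With no prior estimate, use p = 0.5, which maximizes p(1−p) at 0.25.
n = 0.25 × (z/E)² = 0.25 × (1.960/0.03)² = 1067.11
Round up: n = 1068.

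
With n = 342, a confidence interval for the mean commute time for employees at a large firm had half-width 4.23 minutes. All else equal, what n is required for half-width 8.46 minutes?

Margin of error scales as 1/√n, so n₂ = n₁·(E₁/E₂)².
n₂ = 342 × (4.23/8.46)² = 342 × 0.25 = 85.50
Round up: n₂ = 86.

86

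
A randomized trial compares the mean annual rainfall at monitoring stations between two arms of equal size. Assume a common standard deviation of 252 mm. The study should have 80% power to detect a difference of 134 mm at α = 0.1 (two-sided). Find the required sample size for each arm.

For two equal groups, n per group = 2·((z_{α/2} + z_β)·σ/δ)².
z_{α/2} = 1.645; z_β = 0.842 (power 80%).
n = 2 × (2.487 × 252 / 134)² = 2 × 21.87 = 43.74
Round up: n = 44 per group.

44 per group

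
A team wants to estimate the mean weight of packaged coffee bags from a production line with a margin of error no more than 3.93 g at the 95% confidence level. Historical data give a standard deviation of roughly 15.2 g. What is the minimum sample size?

n = 58

For a mean, the margin of error is E = z·σ/√n, so n = (zσ/E)².
At 95% confidence, z = 1.960.
n = (1.960 × 15.2 / 3.93)² = 57.47
Round up: n = 58.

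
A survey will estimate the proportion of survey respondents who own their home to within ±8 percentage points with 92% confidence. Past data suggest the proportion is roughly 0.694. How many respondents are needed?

For a proportion with margin E = 0.08 at 92% confidence, z = 1.751.
n = p̂(1−p̂)(z/E)² = 0.694 × 0.306 × (1.751/0.08)² = 101.74
Round up: n = 102.

102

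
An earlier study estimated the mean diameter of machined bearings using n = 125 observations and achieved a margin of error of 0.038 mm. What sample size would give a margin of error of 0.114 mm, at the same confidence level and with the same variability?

n = 14

Margin of error scales as 1/√n, so n₂ = n₁·(E₁/E₂)².
n₂ = 125 × (0.038/0.114)² = 125 × 0.1111 = 13.89
Round up: n₂ = 14.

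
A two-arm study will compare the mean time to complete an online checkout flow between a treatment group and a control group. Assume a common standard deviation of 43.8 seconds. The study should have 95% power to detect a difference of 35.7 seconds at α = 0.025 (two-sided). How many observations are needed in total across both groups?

For two equal groups, n per group = 2·((z_{α/2} + z_β)·σ/δ)².
z_{α/2} = 2.241; z_β = 1.645 (power 95%).
n = 2 × (3.886 × 43.8 / 35.7)² = 2 × 22.73 = 45.46
Round up: n = 46 per group.
Total across both groups: 2 × 46 = 92.

92 total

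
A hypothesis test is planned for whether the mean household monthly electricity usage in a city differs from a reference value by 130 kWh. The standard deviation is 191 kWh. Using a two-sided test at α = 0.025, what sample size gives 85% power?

For a one-sample z-test, n = ((z_{α/2} + z_β)·σ/δ)².
z_{α/2} = 2.241 (two-sided α = 0.025); z_β = 1.036 (power 85% → β = 0.15).
n = (3.277 × 191 / 130)² = 23.18
Round up: n = 24.

24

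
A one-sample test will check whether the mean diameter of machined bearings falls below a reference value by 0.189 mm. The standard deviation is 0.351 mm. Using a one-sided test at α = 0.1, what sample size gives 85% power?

n = 19

For a one-sample z-test, n = ((z_α + z_β)·σ/δ)².
z_α = 1.282 (one-sided α = 0.1); z_β = 1.036 (power 85% → β = 0.15).
n = (2.318 × 0.351 / 0.189)² = 18.53
Round up: n = 19.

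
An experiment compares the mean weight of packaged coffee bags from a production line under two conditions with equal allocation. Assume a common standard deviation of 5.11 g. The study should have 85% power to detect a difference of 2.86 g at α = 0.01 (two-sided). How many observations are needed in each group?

84 per group

For two equal groups, n per group = 2·((z_{α/2} + z_β)·σ/δ)².
z_{α/2} = 2.576; z_β = 1.036 (power 85%).
n = 2 × (3.612 × 5.11 / 2.86)² = 2 × 41.65 = 83.30
Round up: n = 84 per group.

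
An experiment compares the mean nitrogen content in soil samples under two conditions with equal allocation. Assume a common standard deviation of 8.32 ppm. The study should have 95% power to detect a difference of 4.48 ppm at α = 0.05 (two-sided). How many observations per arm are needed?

For two equal groups, n per group = 2·((z_{α/2} + z_β)·σ/δ)².
z_{α/2} = 1.960; z_β = 1.645 (power 95%).
n = 2 × (3.605 × 8.32 / 4.48)² = 2 × 44.82 = 89.64
Round up: n = 90 per group.

90 per group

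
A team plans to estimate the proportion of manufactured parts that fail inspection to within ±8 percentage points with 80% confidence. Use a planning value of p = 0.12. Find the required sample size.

For a proportion with margin E = 0.08 at 80% confidence, z = 1.282.
n = p̂(1−p̂)(z/E)² = 0.12 × 0.88 × (1.282/0.08)² = 27.12
Round up: n = 28.

28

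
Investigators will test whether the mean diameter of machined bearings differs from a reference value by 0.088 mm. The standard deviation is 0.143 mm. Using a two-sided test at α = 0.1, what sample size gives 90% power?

23

For a one-sample z-test, n = ((z_{α/2} + z_β)·σ/δ)².
z_{α/2} = 1.645 (two-sided α = 0.1); z_β = 1.282 (power 90% → β = 0.1).
n = (2.927 × 0.143 / 0.088)² = 22.62
Round up: n = 23.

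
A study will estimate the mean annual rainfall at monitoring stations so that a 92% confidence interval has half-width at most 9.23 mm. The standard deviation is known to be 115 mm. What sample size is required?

For a mean, the margin of error is E = z·σ/√n, so n = (zσ/E)².
At 92% confidence, z = 1.751.
n = (1.751 × 115 / 9.23)² = 475.95
Round up: n = 476.

n = 476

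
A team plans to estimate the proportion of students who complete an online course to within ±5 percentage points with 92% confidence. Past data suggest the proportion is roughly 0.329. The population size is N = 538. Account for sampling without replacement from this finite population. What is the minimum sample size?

For a proportion with margin E = 0.05 at 92% confidence, z = 1.751.
n = p̂(1−p̂)(z/E)² = 0.329 × 0.671 × (1.751/0.05)² = 270.74 — call this n₀.
Finite-population correction with N = 538: n = n₀ / (1 + (n₀−1)/N) = 270.74 / 1.501 = 180.37
Round up: n = 181.

181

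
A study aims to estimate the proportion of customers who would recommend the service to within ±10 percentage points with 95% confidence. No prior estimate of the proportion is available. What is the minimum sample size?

For a proportion with margin E = 0.1 at 95% confidence, z = 1.960.
With no prior estimate, use p = 0.5, which maximizes p(1−p) at 0.25.
n = 0.25 × (z/E)² = 0.25 × (1.960/0.1)² = 96.04
Round up: n = 97.

97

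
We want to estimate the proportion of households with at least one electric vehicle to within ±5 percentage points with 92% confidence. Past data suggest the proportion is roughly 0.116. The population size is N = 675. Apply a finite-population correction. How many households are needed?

For a proportion with margin E = 0.05 at 92% confidence, z = 1.751.
n = p̂(1−p̂)(z/E)² = 0.116 × 0.884 × (1.751/0.05)² = 125.76 — call this n₀.
Finite-population correction with N = 675: n = n₀ / (1 + (n₀−1)/N) = 125.76 / 1.185 = 106.13
Round up: n = 107.

n = 107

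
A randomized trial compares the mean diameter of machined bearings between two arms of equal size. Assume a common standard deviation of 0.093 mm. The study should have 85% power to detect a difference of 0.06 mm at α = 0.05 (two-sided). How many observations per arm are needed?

For two equal groups, n per group = 2·((z_{α/2} + z_β)·σ/δ)².
z_{α/2} = 1.960; z_β = 1.036 (power 85%).
n = 2 × (2.996 × 0.093 / 0.06)² = 2 × 21.56 = 43.12
Round up: n = 44 per group.

44 per group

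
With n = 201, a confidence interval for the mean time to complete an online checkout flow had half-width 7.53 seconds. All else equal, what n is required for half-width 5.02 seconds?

Margin of error scales as 1/√n, so n₂ = n₁·(E₁/E₂)².
n₂ = 201 × (7.53/5.02)² = 201 × 2.25 = 452.25
Round up: n₂ = 453.

n = 453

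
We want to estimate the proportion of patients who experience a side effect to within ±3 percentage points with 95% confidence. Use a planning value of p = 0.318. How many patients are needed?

926

For a proportion with margin E = 0.03 at 95% confidence, z = 1.960.
n = p̂(1−p̂)(z/E)² = 0.318 × 0.682 × (1.960/0.03)² = 925.72
Round up: n = 926.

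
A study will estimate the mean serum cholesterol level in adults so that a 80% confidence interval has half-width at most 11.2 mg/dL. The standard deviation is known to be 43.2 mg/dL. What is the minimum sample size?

25

For a mean, the margin of error is E = z·σ/√n, so n = (zσ/E)².
At 80% confidence, z = 1.282.
n = (1.282 × 43.2 / 11.2)² = 24.45
Round up: n = 25.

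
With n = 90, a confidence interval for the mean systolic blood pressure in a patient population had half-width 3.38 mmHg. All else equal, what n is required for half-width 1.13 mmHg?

Margin of error scales as 1/√n, so n₂ = n₁·(E₁/E₂)².
n₂ = 90 × (3.38/1.13)² = 90 × 8.947 = 805.23
Round up: n₂ = 806.

806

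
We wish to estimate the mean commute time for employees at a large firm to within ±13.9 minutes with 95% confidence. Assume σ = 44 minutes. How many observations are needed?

n = 39

For a mean, the margin of error is E = z·σ/√n, so n = (zσ/E)².
At 95% confidence, z = 1.960.
n = (1.960 × 44 / 13.9)² = 38.49
Round up: n = 39.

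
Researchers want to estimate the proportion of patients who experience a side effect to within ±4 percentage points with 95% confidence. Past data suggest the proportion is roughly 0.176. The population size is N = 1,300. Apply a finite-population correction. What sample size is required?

For a proportion with margin E = 0.04 at 95% confidence, z = 1.960.
n = p̂(1−p̂)(z/E)² = 0.176 × 0.824 × (1.960/0.04)² = 348.20 — call this n₀.
Finite-population correction with N = 1,300: n = n₀ / (1 + (n₀−1)/N) = 348.20 / 1.267 = 274.82
Round up: n = 275.

275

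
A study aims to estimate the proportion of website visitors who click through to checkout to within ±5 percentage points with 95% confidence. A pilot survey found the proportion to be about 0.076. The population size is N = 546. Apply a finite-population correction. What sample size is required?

For a proportion with margin E = 0.05 at 95% confidence, z = 1.960.
n = p̂(1−p̂)(z/E)² = 0.076 × 0.924 × (1.960/0.05)² = 107.91 — call this n₀.
Finite-population correction with N = 546: n = n₀ / (1 + (n₀−1)/N) = 107.91 / 1.196 = 90.23
Round up: n = 91.

91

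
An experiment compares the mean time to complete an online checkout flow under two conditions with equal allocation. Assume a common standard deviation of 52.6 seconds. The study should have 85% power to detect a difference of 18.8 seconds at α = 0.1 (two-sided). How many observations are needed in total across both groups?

For two equal groups, n per group = 2·((z_{α/2} + z_β)·σ/δ)².
z_{α/2} = 1.645; z_β = 1.036 (power 85%).
n = 2 × (2.681 × 52.6 / 18.8)² = 2 × 56.27 = 112.54
Round up: n = 113 per group.
Total across both groups: 2 × 113 = 226.

226 total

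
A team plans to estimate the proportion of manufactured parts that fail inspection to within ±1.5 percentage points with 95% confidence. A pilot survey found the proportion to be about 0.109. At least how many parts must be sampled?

For a proportion with margin E = 0.015 at 95% confidence, z = 1.960.
n = p̂(1−p̂)(z/E)² = 0.109 × 0.891 × (1.960/0.015)² = 1658.19
Round up: n = 1659.

1659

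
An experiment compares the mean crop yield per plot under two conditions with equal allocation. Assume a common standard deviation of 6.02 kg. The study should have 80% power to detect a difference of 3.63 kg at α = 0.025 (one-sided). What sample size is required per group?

44 per group

For two equal groups, n per group = 2·((z_α + z_β)·σ/δ)².
z_α = 1.960; z_β = 0.842 (power 80%).
n = 2 × (2.802 × 6.02 / 3.63)² = 2 × 21.59 = 43.18
Round up: n = 44 per group.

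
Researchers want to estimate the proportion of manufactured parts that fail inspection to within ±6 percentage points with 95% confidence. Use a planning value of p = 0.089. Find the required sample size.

For a proportion with margin E = 0.06 at 95% confidence, z = 1.960.
n = p̂(1−p̂)(z/E)² = 0.089 × 0.911 × (1.960/0.06)² = 86.52
Round up: n = 87.

87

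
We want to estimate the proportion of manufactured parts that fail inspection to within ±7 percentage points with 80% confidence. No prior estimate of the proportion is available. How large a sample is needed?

84

For a proportion with margin E = 0.07 at 80% confidence, z = 1.282.
With no prior estimate, use p = 0.5, which maximizes p(1−p) at 0.25.
n = 0.25 × (z/E)² = 0.25 × (1.282/0.07)² = 83.85
Round up: n = 84.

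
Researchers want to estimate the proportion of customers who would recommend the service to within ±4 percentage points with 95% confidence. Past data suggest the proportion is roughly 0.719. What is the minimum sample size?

For a proportion with margin E = 0.04 at 95% confidence, z = 1.960.
n = p̂(1−p̂)(z/E)² = 0.719 × 0.281 × (1.960/0.04)² = 485.10
Round up: n = 486.

n = 486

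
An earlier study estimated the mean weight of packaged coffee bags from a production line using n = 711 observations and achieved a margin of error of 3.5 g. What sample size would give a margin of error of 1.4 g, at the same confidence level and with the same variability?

4444

Margin of error scales as 1/√n, so n₂ = n₁·(E₁/E₂)².
n₂ = 711 × (3.5/1.4)² = 711 × 6.25 = 4443.75
Round up: n₂ = 4444.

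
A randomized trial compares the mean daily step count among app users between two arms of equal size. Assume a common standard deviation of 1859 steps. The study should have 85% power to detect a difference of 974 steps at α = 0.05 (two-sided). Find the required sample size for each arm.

66 per group

For two equal groups, n per group = 2·((z_{α/2} + z_β)·σ/δ)².
z_{α/2} = 1.960; z_β = 1.036 (power 85%).
n = 2 × (2.996 × 1859 / 974)² = 2 × 32.70 = 65.40
Round up: n = 66 per group.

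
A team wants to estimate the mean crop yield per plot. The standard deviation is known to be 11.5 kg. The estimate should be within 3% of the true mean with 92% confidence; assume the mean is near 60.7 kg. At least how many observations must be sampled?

n = 123

For a mean, the margin of error is E = z·σ/√n, so n = (zσ/E)².
At 92% confidence, z = 1.751.
E = 3% of 60.7 = 1.821 kg.
n = (1.751 × 11.5 / 1.821)² = 122.28
Round up: n = 123.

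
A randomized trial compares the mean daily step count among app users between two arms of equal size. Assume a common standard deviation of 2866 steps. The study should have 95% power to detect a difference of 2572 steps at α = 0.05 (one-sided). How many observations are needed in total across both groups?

For two equal groups, n per group = 2·((z_α + z_β)·σ/δ)².
z_α = 1.645; z_β = 1.645 (power 95%).
n = 2 × (3.290 × 2866 / 2572)² = 2 × 13.44 = 26.88
Round up: n = 27 per group.
Total across both groups: 2 × 27 = 54.

54 total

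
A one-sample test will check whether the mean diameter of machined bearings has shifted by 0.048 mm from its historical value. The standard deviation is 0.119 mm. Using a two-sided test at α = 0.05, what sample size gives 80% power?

For a one-sample z-test, n = ((z_{α/2} + z_β)·σ/δ)².
z_{α/2} = 1.960 (two-sided α = 0.05); z_β = 0.842 (power 80% → β = 0.2).
n = (2.802 × 0.119 / 0.048)² = 48.26
Round up: n = 49.

n = 49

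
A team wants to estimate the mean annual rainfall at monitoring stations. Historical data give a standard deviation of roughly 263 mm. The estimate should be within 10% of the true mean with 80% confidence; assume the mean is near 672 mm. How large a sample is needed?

For a mean, the margin of error is E = z·σ/√n, so n = (zσ/E)².
At 80% confidence, z = 1.282.
E = 10% of 672 = 67.2 mm.
n = (1.282 × 263 / 67.2)² = 25.17
Round up: n = 26.

26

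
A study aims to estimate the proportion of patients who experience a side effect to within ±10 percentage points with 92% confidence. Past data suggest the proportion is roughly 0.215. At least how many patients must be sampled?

n = 52

For a proportion with margin E = 0.1 at 92% confidence, z = 1.751.
n = p̂(1−p̂)(z/E)² = 0.215 × 0.785 × (1.751/0.1)² = 51.75
Round up: n = 52.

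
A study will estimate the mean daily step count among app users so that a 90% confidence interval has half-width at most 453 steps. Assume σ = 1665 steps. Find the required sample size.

37

For a mean, the margin of error is E = z·σ/√n, so n = (zσ/E)².
At 90% confidence, z = 1.645.
n = (1.645 × 1665 / 453)² = 36.56
Round up: n = 37.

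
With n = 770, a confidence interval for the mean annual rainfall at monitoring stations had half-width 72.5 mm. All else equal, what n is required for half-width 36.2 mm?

3089

Margin of error scales as 1/√n, so n₂ = n₁·(E₁/E₂)².
n₂ = 770 × (72.5/36.2)² = 770 × 4.011 = 3088.47
Round up: n₂ = 3089.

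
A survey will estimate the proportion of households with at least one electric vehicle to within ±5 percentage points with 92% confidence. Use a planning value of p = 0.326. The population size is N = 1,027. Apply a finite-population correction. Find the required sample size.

For a proportion with margin E = 0.05 at 92% confidence, z = 1.751.
n = p̂(1−p̂)(z/E)² = 0.326 × 0.674 × (1.751/0.05)² = 269.47 — call this n₀.
Finite-population correction with N = 1,027: n = n₀ / (1 + (n₀−1)/N) = 269.47 / 1.261 = 213.70
Round up: n = 214.

n = 214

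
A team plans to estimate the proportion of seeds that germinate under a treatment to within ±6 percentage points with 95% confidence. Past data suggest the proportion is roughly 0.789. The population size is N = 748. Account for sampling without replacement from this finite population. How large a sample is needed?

For a proportion with margin E = 0.06 at 95% confidence, z = 1.960.
n = p̂(1−p̂)(z/E)² = 0.789 × 0.211 × (1.960/0.06)² = 177.65 — call this n₀.
Finite-population correction with N = 748: n = n₀ / (1 + (n₀−1)/N) = 177.65 / 1.236 = 143.73
Round up: n = 144.

n = 144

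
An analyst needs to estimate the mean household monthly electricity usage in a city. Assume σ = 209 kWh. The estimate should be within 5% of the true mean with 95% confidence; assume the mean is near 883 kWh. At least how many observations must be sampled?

87

For a mean, the margin of error is E = z·σ/√n, so n = (zσ/E)².
At 95% confidence, z = 1.960.
E = 5% of 883 = 44.15 kWh.
n = (1.960 × 209 / 44.15)² = 86.09
Round up: n = 87.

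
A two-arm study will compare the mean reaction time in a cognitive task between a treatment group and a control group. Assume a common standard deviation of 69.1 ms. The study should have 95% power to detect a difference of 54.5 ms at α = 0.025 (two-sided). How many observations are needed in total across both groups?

For two equal groups, n per group = 2·((z_{α/2} + z_β)·σ/δ)².
z_{α/2} = 2.241; z_β = 1.645 (power 95%).
n = 2 × (3.886 × 69.1 / 54.5)² = 2 × 24.28 = 48.56
Round up: n = 49 per group.
Total across both groups: 2 × 49 = 98.

98 total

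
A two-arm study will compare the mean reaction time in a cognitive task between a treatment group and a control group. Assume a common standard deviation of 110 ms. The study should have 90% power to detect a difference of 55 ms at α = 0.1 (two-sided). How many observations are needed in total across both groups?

138 total

For two equal groups, n per group = 2·((z_{α/2} + z_β)·σ/δ)².
z_{α/2} = 1.645; z_β = 1.282 (power 90%).
n = 2 × (2.927 × 110 / 55)² = 2 × 34.27 = 68.54
Round up: n = 69 per group.
Total across both groups: 2 × 69 = 138.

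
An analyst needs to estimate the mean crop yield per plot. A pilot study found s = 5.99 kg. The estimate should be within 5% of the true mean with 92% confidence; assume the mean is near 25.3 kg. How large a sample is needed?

For a mean, the margin of error is E = z·σ/√n, so n = (zσ/E)².
At 92% confidence, z = 1.751.
E = 5% of 25.3 = 1.265 kg.
n = (1.751 × 5.99 / 1.265)² = 68.75
Round up: n = 69.

69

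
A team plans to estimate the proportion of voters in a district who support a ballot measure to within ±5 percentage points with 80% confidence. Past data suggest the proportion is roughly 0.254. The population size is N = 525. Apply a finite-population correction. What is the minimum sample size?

For a proportion with margin E = 0.05 at 80% confidence, z = 1.282.
n = p̂(1−p̂)(z/E)² = 0.254 × 0.746 × (1.282/0.05)² = 124.57 — call this n₀.
Finite-population correction with N = 525: n = n₀ / (1 + (n₀−1)/N) = 124.57 / 1.235 = 100.87
Round up: n = 101.

101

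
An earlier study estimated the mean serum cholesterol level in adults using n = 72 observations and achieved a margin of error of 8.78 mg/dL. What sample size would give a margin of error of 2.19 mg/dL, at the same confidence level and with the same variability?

1158

Margin of error scales as 1/√n, so n₂ = n₁·(E₁/E₂)².
n₂ = 72 × (8.78/2.19)² = 72 × 16.07 = 1157.04
Round up: n₂ = 1158.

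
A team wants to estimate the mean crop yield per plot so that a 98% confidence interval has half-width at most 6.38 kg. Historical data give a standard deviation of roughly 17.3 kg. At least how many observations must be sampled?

40

For a mean, the margin of error is E = z·σ/√n, so n = (zσ/E)².
At 98% confidence, z = 2.326.
n = (2.326 × 17.3 / 6.38)² = 39.78
Round up: n = 40.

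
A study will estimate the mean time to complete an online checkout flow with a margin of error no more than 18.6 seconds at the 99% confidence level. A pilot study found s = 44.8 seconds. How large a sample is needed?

39

For a mean, the margin of error is E = z·σ/√n, so n = (zσ/E)².
At 99% confidence, z = 2.576.
n = (2.576 × 44.8 / 18.6)² = 38.50
Round up: n = 39.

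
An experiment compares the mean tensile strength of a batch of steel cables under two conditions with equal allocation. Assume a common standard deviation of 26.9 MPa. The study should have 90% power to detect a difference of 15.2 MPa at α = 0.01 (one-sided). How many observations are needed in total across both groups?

164 total

For two equal groups, n per group = 2·((z_α + z_β)·σ/δ)².
z_α = 2.326; z_β = 1.282 (power 90%).
n = 2 × (3.608 × 26.9 / 15.2)² = 2 × 40.77 = 81.54
Round up: n = 82 per group.
Total across both groups: 2 × 82 = 164.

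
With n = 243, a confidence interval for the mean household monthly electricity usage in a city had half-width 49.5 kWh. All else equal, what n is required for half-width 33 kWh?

547

Margin of error scales as 1/√n, so n₂ = n₁·(E₁/E₂)².
n₂ = 243 × (49.5/33)² = 243 × 2.25 = 546.75
Round up: n₂ = 547.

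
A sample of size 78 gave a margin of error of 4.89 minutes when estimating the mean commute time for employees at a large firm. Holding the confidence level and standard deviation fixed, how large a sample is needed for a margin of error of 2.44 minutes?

Margin of error scales as 1/√n, so n₂ = n₁·(E₁/E₂)².
n₂ = 78 × (4.89/2.44)² = 78 × 4.016 = 313.25
Round up: n₂ = 314.

n = 314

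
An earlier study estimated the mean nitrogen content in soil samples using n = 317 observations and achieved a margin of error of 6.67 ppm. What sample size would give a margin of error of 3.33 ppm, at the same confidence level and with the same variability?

1272

Margin of error scales as 1/√n, so n₂ = n₁·(E₁/E₂)².
n₂ = 317 × (6.67/3.33)² = 317 × 4.012 = 1271.80
Round up: n₂ = 1272.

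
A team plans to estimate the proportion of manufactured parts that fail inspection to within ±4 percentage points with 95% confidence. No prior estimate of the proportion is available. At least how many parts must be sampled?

n = 601

For a proportion with margin E = 0.04 at 95% confidence, z = 1.960.
With no prior estimate, use p = 0.5, which maximizes p(1−p) at 0.25.
n = 0.25 × (z/E)² = 0.25 × (1.960/0.04)² = 600.25
Round up: n = 601.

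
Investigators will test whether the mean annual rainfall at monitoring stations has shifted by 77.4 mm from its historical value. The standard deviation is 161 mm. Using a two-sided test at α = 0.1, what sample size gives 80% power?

n = 27

For a one-sample z-test, n = ((z_{α/2} + z_β)·σ/δ)².
z_{α/2} = 1.645 (two-sided α = 0.1); z_β = 0.842 (power 80% → β = 0.2).
n = (2.487 × 161 / 77.4)² = 26.76
Round up: n = 27.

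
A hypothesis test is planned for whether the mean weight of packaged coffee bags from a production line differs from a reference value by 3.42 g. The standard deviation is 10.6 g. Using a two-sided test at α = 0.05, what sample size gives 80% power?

For a one-sample z-test, n = ((z_{α/2} + z_β)·σ/δ)².
z_{α/2} = 1.960 (two-sided α = 0.05); z_β = 0.842 (power 80% → β = 0.2).
n = (2.802 × 10.6 / 3.42)² = 75.42
Round up: n = 76.

76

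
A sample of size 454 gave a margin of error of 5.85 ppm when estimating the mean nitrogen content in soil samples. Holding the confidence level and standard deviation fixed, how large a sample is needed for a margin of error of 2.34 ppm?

Margin of error scales as 1/√n, so n₂ = n₁·(E₁/E₂)².
n₂ = 454 × (5.85/2.34)² = 454 × 6.25 = 2837.50
Round up: n₂ = 2838.

2838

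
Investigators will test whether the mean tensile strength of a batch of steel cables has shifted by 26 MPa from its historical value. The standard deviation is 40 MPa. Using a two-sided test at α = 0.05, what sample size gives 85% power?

n = 22

For a one-sample z-test, n = ((z_{α/2} + z_β)·σ/δ)².
z_{α/2} = 1.960 (two-sided α = 0.05); z_β = 1.036 (power 85% → β = 0.15).
n = (2.996 × 40 / 26)² = 21.25
Round up: n = 22.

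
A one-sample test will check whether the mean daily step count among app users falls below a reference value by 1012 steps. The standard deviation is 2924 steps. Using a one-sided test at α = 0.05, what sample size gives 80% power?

For a one-sample z-test, n = ((z_α + z_β)·σ/δ)².
z_α = 1.645 (one-sided α = 0.05); z_β = 0.842 (power 80% → β = 0.2).
n = (2.487 × 2924 / 1012)² = 51.64
Round up: n = 52.

52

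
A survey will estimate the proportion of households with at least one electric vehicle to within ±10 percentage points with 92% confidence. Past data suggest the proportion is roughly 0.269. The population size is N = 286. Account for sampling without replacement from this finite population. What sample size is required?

50

For a proportion with margin E = 0.1 at 92% confidence, z = 1.751.
n = p̂(1−p̂)(z/E)² = 0.269 × 0.731 × (1.751/0.1)² = 60.29 — call this n₀.
Finite-population correction with N = 286: n = n₀ / (1 + (n₀−1)/N) = 60.29 / 1.207 = 49.95
Round up: n = 50.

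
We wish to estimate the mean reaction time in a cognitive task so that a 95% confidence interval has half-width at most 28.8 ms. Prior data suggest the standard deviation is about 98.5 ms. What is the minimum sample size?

n = 45

For a mean, the margin of error is E = z·σ/√n, so n = (zσ/E)².
At 95% confidence, z = 1.960.
n = (1.960 × 98.5 / 28.8)² = 44.94
Round up: n = 45.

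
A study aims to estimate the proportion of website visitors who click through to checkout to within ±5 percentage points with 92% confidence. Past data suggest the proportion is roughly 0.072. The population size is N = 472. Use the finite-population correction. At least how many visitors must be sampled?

For a proportion with margin E = 0.05 at 92% confidence, z = 1.751.
n = p̂(1−p̂)(z/E)² = 0.072 × 0.928 × (1.751/0.05)² = 81.94 — call this n₀.
Finite-population correction with N = 472: n = n₀ / (1 + (n₀−1)/N) = 81.94 / 1.171 = 69.97
Round up: n = 70.

n = 70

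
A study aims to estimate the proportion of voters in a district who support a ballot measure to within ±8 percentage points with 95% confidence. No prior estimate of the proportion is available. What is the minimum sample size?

For a proportion with margin E = 0.08 at 95% confidence, z = 1.960.
With no prior estimate, use p = 0.5, which maximizes p(1−p) at 0.25.
n = 0.25 × (z/E)² = 0.25 × (1.960/0.08)² = 150.06
Round up: n = 151.

151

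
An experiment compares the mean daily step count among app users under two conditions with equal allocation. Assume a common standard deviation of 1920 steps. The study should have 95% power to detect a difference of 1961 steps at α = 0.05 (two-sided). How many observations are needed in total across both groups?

For two equal groups, n per group = 2·((z_{α/2} + z_β)·σ/δ)².
z_{α/2} = 1.960; z_β = 1.645 (power 95%).
n = 2 × (3.605 × 1920 / 1961)² = 2 × 12.46 = 24.92
Round up: n = 25 per group.
Total across both groups: 2 × 25 = 50.

50 total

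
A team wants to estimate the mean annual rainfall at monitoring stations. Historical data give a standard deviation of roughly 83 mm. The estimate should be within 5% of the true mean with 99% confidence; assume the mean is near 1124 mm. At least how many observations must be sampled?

For a mean, the margin of error is E = z·σ/√n, so n = (zσ/E)².
At 99% confidence, z = 2.576.
E = 5% of 1124 = 56.2 mm.
n = (2.576 × 83 / 56.2)² = 14.47
Round up: n = 15.

15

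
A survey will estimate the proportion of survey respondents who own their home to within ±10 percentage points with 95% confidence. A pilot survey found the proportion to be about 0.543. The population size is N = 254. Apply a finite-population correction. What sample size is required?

70

For a proportion with margin E = 0.1 at 95% confidence, z = 1.960.
n = p̂(1−p̂)(z/E)² = 0.543 × 0.457 × (1.960/0.1)² = 95.33 — call this n₀.
Finite-population correction with N = 254: n = n₀ / (1 + (n₀−1)/N) = 95.33 / 1.371 = 69.53
Round up: n = 70.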